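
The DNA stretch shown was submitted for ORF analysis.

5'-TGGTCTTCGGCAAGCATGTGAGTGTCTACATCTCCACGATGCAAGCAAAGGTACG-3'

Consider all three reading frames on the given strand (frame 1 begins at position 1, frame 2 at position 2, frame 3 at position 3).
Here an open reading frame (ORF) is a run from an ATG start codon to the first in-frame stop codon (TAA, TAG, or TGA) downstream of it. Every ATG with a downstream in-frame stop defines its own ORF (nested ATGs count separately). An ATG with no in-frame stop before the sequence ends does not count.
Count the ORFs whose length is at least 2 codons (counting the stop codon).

1

Frame 1: TGG TCT TCG GCA AGC ATG TGA GTG TCT ACA TCT CCA CGA TGC AAG CAA AGG TAC — ATG at 16, stop TGA at 19 → 6 nt.
Frame 2: GGT CTT CGG CAA GCA TGT GAG TGT CTA CAT CTC CAC GAT GCA AGC AAA GGT ACG — no ATG→stop ORF.
Frame 3: GTC TTC GGC AAG CAT GTG AGT GTC TAC ATC TCC ACG ATG CAA GCA AAG GTA — no ATG→stop ORF.
ORFs ≥ 2 codons: frame 1 16–21 (2 codons). Count = 1.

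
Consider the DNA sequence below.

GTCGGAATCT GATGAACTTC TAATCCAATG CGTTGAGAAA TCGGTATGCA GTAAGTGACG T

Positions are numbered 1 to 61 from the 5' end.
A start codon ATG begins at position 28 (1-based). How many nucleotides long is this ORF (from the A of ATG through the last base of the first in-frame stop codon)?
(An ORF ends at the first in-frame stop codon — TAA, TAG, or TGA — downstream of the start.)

Codons from position 28: ATG (28–30), CGT (31–33), TGA (34–36).
TGA is the first in-frame stop; ORF spans 28–36, 9 nucleotides.

9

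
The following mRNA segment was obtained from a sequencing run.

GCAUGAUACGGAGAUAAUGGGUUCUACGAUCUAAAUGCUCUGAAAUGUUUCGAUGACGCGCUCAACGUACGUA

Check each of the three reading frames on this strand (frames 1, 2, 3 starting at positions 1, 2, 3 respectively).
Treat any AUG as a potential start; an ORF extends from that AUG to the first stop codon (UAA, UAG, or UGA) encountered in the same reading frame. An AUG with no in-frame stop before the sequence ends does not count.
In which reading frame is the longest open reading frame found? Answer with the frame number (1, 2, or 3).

Frame 1: GCA UGA UAC GGA GAU AAU GGG UUC UAC GAU CUA AAU GCU CUG AAA UGU UUC GAU GAC GCG CUC AAC GUA CGU — no AUG→stop ORF.
Frame 2: CAU GAU ACG GAG AUA AUG GGU UCU ACG AUC UAA AUG CUC UGA AAU GUU UCG AUG ACG CGC UCA ACG UAC GUA — AUG at 17, stop UAA at 32 → 18 nt; AUG at 35, stop UGA at 41 → 9 nt.
Frame 3: AUG AUA CGG AGA UAA UGG GUU CUA CGA UCU AAA UGC UCU GAA AUG UUU CGA UGA CGC GCU CAA CGU ACG — AUG at 3, stop UAA at 15 → 15 nt; AUG at 45, stop UGA at 54 → 12 nt.
Longest ORF is 18 nt in frame 2 (positions 17–34).

2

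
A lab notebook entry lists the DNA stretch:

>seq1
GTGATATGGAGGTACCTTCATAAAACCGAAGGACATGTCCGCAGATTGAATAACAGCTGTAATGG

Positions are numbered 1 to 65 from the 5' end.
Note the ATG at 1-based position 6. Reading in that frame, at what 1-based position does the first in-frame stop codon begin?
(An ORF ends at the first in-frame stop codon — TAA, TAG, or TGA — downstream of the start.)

21

Codons from position 6: ATG (6–8), GAG (9–11), GTA (12–14), CCT (15–17), TCA (18–20), TAA (21–23).
TAA is a stop codon; it begins at position 21.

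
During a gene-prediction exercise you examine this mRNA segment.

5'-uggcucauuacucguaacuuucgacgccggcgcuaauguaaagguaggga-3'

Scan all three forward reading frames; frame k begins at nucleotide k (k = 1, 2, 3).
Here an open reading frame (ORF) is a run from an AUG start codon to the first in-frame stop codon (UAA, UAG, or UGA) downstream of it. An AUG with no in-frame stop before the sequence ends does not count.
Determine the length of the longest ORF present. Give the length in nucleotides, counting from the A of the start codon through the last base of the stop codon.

6

Frame 1: UGG CUC AUU ACU CGU AAC UUU CGA CGC CGG CGC UAA UGU AAA GGU AGG — no AUG→stop ORF.
Frame 2: GGC UCA UUA CUC GUA ACU UUC GAC GCC GGC GCU AAU GUA AAG GUA GGG — no AUG→stop ORF.
Frame 3: GCU CAU UAC UCG UAA CUU UCG ACG CCG GCG CUA AUG UAA AGG UAG GGA — AUG at 36, stop UAA at 39 → 6 nt.
Longest: frame 3, positions 36–41, 6 nt = 2 codons = 1 aa. → 6 nucleotides.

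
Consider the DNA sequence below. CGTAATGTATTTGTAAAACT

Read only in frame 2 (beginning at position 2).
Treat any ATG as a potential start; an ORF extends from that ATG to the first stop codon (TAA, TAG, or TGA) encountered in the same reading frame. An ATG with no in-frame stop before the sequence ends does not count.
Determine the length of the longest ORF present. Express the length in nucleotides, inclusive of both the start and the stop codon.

12

Frame 2: GTA ATG TAT TTG TAA AAC — ATG at 5, stop TAA at 14 → 12 nt.
Longest: frame 2, positions 5–16, 12 nt = 4 codons = 3 aa. → 12 nucleotides.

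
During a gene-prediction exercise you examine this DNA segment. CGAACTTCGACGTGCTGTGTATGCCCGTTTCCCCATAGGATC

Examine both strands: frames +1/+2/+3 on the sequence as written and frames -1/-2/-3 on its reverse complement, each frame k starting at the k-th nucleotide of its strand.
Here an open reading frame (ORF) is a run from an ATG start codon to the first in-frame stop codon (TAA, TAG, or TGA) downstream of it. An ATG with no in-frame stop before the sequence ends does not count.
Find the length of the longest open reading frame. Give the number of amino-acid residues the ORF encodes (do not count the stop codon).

5

Reverse complement (5'→3'): GATCCTATGGGGAAACGGGCATACACAGCACGTCGAAGTTCG
Frame +1: CGA ACT TCG ACG TGC TGT GTA TGC CCG TTT CCC CAT AGG ATC — no ATG→stop ORF.
Frame +2: GAA CTT CGA CGT GCT GTG TAT GCC CGT TTC CCC ATA GGA — no ATG→stop ORF.
Frame +3: AAC TTC GAC GTG CTG TGT ATG CCC GTT TCC CCA TAG GAT — ATG at 21, stop TAG at 36 → 18 nt.
Frame -1: GAT CCT ATG GGG AAA CGG GCA TAC ACA GCA CGT CGA AGT TCG — no ATG→stop ORF.
Frame -2: ATC CTA TGG GGA AAC GGG CAT ACA CAG CAC GTC GAA GTT — no ATG→stop ORF.
Frame -3: TCC TAT GGG GAA ACG GGC ATA CAC AGC ACG TCG AAG TTC — no ATG→stop ORF.
Longest: frame +3, positions 21–38, 18 nt = 6 codons = 5 aa. → 5 amino acids.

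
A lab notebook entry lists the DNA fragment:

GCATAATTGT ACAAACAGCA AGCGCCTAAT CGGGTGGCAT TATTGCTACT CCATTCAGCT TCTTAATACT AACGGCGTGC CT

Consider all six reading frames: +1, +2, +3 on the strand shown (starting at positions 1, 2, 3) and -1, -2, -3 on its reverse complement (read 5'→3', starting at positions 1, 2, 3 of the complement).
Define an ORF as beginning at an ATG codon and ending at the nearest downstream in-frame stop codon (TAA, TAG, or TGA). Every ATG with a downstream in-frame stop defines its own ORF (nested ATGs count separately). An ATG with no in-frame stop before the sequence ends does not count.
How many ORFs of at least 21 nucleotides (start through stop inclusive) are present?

0

Reverse complement (5'→3'): AGGCACGCCGTTAGTATTAAGAAGCTGAATGGAGTAGCAATAATGCCACCCGATTAGGCGCTTGCTGTTTGTACAATTATGC
Frame +1: GCA TAA TTG TAC AAA CAG CAA GCG CCT AAT CGG GTG GCA TTA TTG CTA CTC CAT TCA GCT TCT TAA TAC TAA CGG CGT GCC — no ATG→stop ORF.
Frame +2: CAT AAT TGT ACA AAC AGC AAG CGC CTA ATC GGG TGG CAT TAT TGC TAC TCC ATT CAG CTT CTT AAT ACT AAC GGC GTG CCT — no ATG→stop ORF.
Frame +3: ATA ATT GTA CAA ACA GCA AGC GCC TAA TCG GGT GGC ATT ATT GCT ACT CCA TTC AGC TTC TTA ATA CTA ACG GCG TGC — no ATG→stop ORF.
Frame -1: AGG CAC GCC GTT AGT ATT AAG AAG CTG AAT GGA GTA GCA ATA ATG CCA CCC GAT TAG GCG CTT GCT GTT TGT ACA ATT ATG — ATG at 43, stop TAG at 55 → 15 nt.
Frame -2: GGC ACG CCG TTA GTA TTA AGA AGC TGA ATG GAG TAG CAA TAA TGC CAC CCG ATT AGG CGC TTG CTG TTT GTA CAA TTA TGC — ATG at 29, stop TAG at 35 → 9 nt.
Frame -3: GCA CGC CGT TAG TAT TAA GAA GCT GAA TGG AGT AGC AAT AAT GCC ACC CGA TTA GGC GCT TGC TGT TTG TAC AAT TAT — no ATG→stop ORF.
No ORF reaches 21 nucleotides. Count = 0.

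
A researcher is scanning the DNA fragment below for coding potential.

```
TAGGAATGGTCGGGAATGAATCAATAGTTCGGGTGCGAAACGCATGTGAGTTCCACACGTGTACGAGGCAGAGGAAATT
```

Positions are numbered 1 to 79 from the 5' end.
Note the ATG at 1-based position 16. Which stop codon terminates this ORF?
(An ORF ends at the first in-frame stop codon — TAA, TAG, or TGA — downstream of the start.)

Codons from position 16: ATG (16–18), AAT (19–21), CAA (22–24), TAG (25–27).
The first in-frame stop codon is TAG.

TAG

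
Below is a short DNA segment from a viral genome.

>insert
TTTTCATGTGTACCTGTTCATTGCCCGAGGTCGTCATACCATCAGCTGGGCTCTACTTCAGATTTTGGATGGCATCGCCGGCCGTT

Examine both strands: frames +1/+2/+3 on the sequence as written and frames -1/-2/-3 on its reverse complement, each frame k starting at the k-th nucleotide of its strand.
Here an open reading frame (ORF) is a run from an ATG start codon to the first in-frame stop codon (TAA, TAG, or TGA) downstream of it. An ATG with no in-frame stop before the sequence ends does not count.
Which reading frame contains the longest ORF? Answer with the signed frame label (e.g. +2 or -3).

Reverse complement (5'→3'): AACGGCCGGCGATGCCATCCAAAATCTGAAGTAGAGCCCAGCTGATGGTATGACGACCTCGGGCAATGAACAGGTACACATGAAAA
Frame +1: TTT TCA TGT GTA CCT GTT CAT TGC CCG AGG TCG TCA TAC CAT CAG CTG GGC TCT ACT TCA GAT TTT GGA TGG CAT CGC CGG CCG — no ATG→stop ORF.
Frame +2: TTT CAT GTG TAC CTG TTC ATT GCC CGA GGT CGT CAT ACC ATC AGC TGG GCT CTA CTT CAG ATT TTG GAT GGC ATC GCC GGC CGT — no ATG→stop ORF.
Frame +3: TTC ATG TGT ACC TGT TCA TTG CCC GAG GTC GTC ATA CCA TCA GCT GGG CTC TAC TTC AGA TTT TGG ATG GCA TCG CCG GCC GTT — no ATG→stop ORF.
Frame -1: AAC GGC CGG CGA TGC CAT CCA AAA TCT GAA GTA GAG CCC AGC TGA TGG TAT GAC GAC CTC GGG CAA TGA ACA GGT ACA CAT GAA — no ATG→stop ORF.
Frame -2: ACG GCC GGC GAT GCC ATC CAA AAT CTG AAG TAG AGC CCA GCT GAT GGT ATG ACG ACC TCG GGC AAT GAA CAG GTA CAC ATG AAA — no ATG→stop ORF.
Frame -3: CGG CCG GCG ATG CCA TCC AAA ATC TGA AGT AGA GCC CAG CTG ATG GTA TGA CGA CCT CGG GCA ATG AAC AGG TAC ACA TGA AAA — ATG at 12, stop TGA at 27 → 18 nt; ATG at 45, stop TGA at 51 → 9 nt; ATG at 66, stop TGA at 81 → 18 nt.
Longest ORF is 18 nt in frame -3 (positions 12–29).

-3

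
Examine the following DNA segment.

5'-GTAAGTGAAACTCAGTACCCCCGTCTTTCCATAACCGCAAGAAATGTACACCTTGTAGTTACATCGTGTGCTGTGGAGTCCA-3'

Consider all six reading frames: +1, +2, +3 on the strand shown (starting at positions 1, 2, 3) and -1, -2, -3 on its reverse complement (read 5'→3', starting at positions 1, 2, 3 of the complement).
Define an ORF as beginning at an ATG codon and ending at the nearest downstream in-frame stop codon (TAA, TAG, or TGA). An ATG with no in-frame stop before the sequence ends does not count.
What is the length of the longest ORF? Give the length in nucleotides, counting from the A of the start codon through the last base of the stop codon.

Reverse complement (5'→3'): TGGACTCCACAGCACACGATGTAACTACAAGGTGTACATTTCTTGCGGTTATGGAAAGACGGGGGTACTGAGTTTCACTTAC
Frame +1: GTA AGT GAA ACT CAG TAC CCC CGT CTT TCC ATA ACC GCA AGA AAT GTA CAC CTT GTA GTT ACA TCG TGT GCT GTG GAG TCC — no ATG→stop ORF.
Frame +2: TAA GTG AAA CTC AGT ACC CCC GTC TTT CCA TAA CCG CAA GAA ATG TAC ACC TTG TAG TTA CAT CGT GTG CTG TGG AGT CCA — ATG at 44, stop TAG at 56 → 15 nt.
Frame +3: AAG TGA AAC TCA GTA CCC CCG TCT TTC CAT AAC CGC AAG AAA TGT ACA CCT TGT AGT TAC ATC GTG TGC TGT GGA GTC — no ATG→stop ORF.
Frame -1: TGG ACT CCA CAG CAC ACG ATG TAA CTA CAA GGT GTA CAT TTC TTG CGG TTA TGG AAA GAC GGG GGT ACT GAG TTT CAC TTA — ATG at 19, stop TAA at 22 → 6 nt.
Frame -2: GGA CTC CAC AGC ACA CGA TGT AAC TAC AAG GTG TAC ATT TCT TGC GGT TAT GGA AAG ACG GGG GTA CTG AGT TTC ACT TAC — no ATG→stop ORF.
Frame -3: GAC TCC ACA GCA CAC GAT GTA ACT ACA AGG TGT ACA TTT CTT GCG GTT ATG GAA AGA CGG GGG TAC TGA GTT TCA CTT — ATG at 51, stop TGA at 69 → 21 nt.
Longest: frame -3, positions 51–71, 21 nt = 7 codons = 6 aa. → 21 nucleotides.

21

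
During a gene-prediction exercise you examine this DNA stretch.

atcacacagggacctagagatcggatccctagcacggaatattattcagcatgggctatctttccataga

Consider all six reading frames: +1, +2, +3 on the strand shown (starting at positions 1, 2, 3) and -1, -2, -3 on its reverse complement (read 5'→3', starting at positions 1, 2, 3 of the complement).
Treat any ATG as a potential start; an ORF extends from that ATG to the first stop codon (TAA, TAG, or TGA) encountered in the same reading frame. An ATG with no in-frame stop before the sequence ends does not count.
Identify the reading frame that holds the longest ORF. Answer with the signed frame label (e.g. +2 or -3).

-1

Reverse complement (5'→3'): TCTATGGAAAGATAGCCCATGCTGAATAATATTCCGTGCTAGGGATCCGATCTCTAGGTCCCTGTGTGAT
Frame +1: ATC ACA CAG GGA CCT AGA GAT CGG ATC CCT AGC ACG GAA TAT TAT TCA GCA TGG GCT ATC TTT CCA TAG — no ATG→stop ORF.
Frame +2: TCA CAC AGG GAC CTA GAG ATC GGA TCC CTA GCA CGG AAT ATT ATT CAG CAT GGG CTA TCT TTC CAT AGA — no ATG→stop ORF.
Frame +3: CAC ACA GGG ACC TAG AGA TCG GAT CCC TAG CAC GGA ATA TTA TTC AGC ATG GGC TAT CTT TCC ATA — no ATG→stop ORF.
Frame -1: TCT ATG GAA AGA TAG CCC ATG CTG AAT AAT ATT CCG TGC TAG GGA TCC GAT CTC TAG GTC CCT GTG TGA — ATG at 4, stop TAG at 13 → 12 nt; ATG at 19, stop TAG at 40 → 24 nt.
Frame -2: CTA TGG AAA GAT AGC CCA TGC TGA ATA ATA TTC CGT GCT AGG GAT CCG ATC TCT AGG TCC CTG TGT GAT — no ATG→stop ORF.
Frame -3: TAT GGA AAG ATA GCC CAT GCT GAA TAA TAT TCC GTG CTA GGG ATC CGA TCT CTA GGT CCC TGT GTG — no ATG→stop ORF.
Longest ORF is 24 nt in frame -1 (positions 19–42).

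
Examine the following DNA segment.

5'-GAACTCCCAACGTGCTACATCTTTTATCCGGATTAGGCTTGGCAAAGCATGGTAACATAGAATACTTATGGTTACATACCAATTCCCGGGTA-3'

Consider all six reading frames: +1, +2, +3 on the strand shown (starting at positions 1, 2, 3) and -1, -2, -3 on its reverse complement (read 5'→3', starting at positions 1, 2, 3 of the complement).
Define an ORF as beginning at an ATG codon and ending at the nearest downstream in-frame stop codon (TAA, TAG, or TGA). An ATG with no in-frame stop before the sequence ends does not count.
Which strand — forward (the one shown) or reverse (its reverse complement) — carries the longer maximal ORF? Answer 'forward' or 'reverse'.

Reverse complement (5'→3'): TACCCGGGAATTGGTATGTAACCATAAGTATTCTATGTTACCATGCTTTGCCAAGCCTAATCCGGATAAAAGATGTAGCACGTTGGGAGTTC
Frame +1: GAA CTC CCA ACG TGC TAC ATC TTT TAT CCG GAT TAG GCT TGG CAA AGC ATG GTA ACA TAG AAT ACT TAT GGT TAC ATA CCA ATT CCC GGG — ATG at 49, stop TAG at 58 → 12 nt.
Frame +2: AAC TCC CAA CGT GCT ACA TCT TTT ATC CGG ATT AGG CTT GGC AAA GCA TGG TAA CAT AGA ATA CTT ATG GTT ACA TAC CAA TTC CCG GGT — no ATG→stop ORF.
Frame +3: ACT CCC AAC GTG CTA CAT CTT TTA TCC GGA TTA GGC TTG GCA AAG CAT GGT AAC ATA GAA TAC TTA TGG TTA CAT ACC AAT TCC CGG GTA — no ATG→stop ORF.
Frame -1: TAC CCG GGA ATT GGT ATG TAA CCA TAA GTA TTC TAT GTT ACC ATG CTT TGC CAA GCC TAA TCC GGA TAA AAG ATG TAG CAC GTT GGG AGT — ATG at 16, stop TAA at 19 → 6 nt; ATG at 43, stop TAA at 58 → 18 nt; ATG at 73, stop TAG at 76 → 6 nt.
Frame -2: ACC CGG GAA TTG GTA TGT AAC CAT AAG TAT TCT ATG TTA CCA TGC TTT GCC AAG CCT AAT CCG GAT AAA AGA TGT AGC ACG TTG GGA GTT — no ATG→stop ORF.
Frame -3: CCC GGG AAT TGG TAT GTA ACC ATA AGT ATT CTA TGT TAC CAT GCT TTG CCA AGC CTA ATC CGG ATA AAA GAT GTA GCA CGT TGG GAG TTC — no ATG→stop ORF.
Forward-strand max 12 nt; reverse-strand max 18 nt. The reverse strand has the longer ORF.

reverse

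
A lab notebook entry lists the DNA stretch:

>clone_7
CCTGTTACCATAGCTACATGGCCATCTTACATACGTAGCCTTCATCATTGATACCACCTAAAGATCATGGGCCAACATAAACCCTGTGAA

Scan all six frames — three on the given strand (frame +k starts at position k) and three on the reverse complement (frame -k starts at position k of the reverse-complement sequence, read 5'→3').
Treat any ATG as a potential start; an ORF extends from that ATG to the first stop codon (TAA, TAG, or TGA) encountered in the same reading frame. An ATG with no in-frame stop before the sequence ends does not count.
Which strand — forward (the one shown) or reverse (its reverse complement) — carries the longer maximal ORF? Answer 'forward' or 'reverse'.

Reverse complement (5'→3'): TTCACAGGGTTTATGTTGGCCCATGATCTTTAGGTGGTATCAATGATGAAGGCTACGTATGTAAGATGGCCATGTAGCTATGGTAACAGG
Frame +1: CCT GTT ACC ATA GCT ACA TGG CCA TCT TAC ATA CGT AGC CTT CAT CAT TGA TAC CAC CTA AAG ATC ATG GGC CAA CAT AAA CCC TGT GAA — no ATG→stop ORF.
Frame +2: CTG TTA CCA TAG CTA CAT GGC CAT CTT ACA TAC GTA GCC TTC ATC ATT GAT ACC ACC TAA AGA TCA TGG GCC AAC ATA AAC CCT GTG — no ATG→stop ORF.
Frame +3: TGT TAC CAT AGC TAC ATG GCC ATC TTA CAT ACG TAG CCT TCA TCA TTG ATA CCA CCT AAA GAT CAT GGG CCA ACA TAA ACC CTG TGA — ATG at 18, stop TAG at 36 → 21 nt.
Frame -1: TTC ACA GGG TTT ATG TTG GCC CAT GAT CTT TAG GTG GTA TCA ATG ATG AAG GCT ACG TAT GTA AGA TGG CCA TGT AGC TAT GGT AAC AGG — ATG at 13, stop TAG at 31 → 21 nt.
Frame -2: TCA CAG GGT TTA TGT TGG CCC ATG ATC TTT AGG TGG TAT CAA TGA TGA AGG CTA CGT ATG TAA GAT GGC CAT GTA GCT ATG GTA ACA — ATG at 23, stop TGA at 44 → 24 nt; ATG at 59, stop TAA at 62 → 6 nt.
Frame -3: CAC AGG GTT TAT GTT GGC CCA TGA TCT TTA GGT GGT ATC AAT GAT GAA GGC TAC GTA TGT AAG ATG GCC ATG TAG CTA TGG TAA CAG — ATG at 66, stop TAG at 75 → 12 nt; ATG at 72, stop TAG at 75 → 6 nt.
Forward-strand max 21 nt; reverse-strand max 24 nt. The reverse strand has the longer ORF.

reverse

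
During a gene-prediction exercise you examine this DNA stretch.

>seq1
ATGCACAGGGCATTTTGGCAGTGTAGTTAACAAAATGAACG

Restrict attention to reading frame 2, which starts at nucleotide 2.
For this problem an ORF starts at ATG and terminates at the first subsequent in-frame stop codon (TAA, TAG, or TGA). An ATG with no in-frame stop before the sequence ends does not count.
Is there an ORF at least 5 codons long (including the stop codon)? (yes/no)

Frame 2: TGC ACA GGG CAT TTT GGC AGT GTA GTT AAC AAA ATG AAC — no ATG→stop ORF.
Largest ORF found is 0 codons < 5, so no.

no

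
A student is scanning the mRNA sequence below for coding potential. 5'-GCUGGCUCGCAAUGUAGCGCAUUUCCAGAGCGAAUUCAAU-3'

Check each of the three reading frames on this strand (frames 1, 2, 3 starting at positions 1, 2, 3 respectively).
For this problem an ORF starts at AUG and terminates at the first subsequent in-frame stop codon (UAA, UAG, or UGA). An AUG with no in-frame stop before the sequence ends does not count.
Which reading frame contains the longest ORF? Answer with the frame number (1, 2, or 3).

3

Frame 1: GCU GGC UCG CAA UGU AGC GCA UUU CCA GAG CGA AUU CAA — no AUG→stop ORF.
Frame 2: CUG GCU CGC AAU GUA GCG CAU UUC CAG AGC GAA UUC AAU — no AUG→stop ORF.
Frame 3: UGG CUC GCA AUG UAG CGC AUU UCC AGA GCG AAU UCA — AUG at 12, stop UAG at 15 → 6 nt.
Longest ORF is 6 nt in frame 3 (positions 12–17).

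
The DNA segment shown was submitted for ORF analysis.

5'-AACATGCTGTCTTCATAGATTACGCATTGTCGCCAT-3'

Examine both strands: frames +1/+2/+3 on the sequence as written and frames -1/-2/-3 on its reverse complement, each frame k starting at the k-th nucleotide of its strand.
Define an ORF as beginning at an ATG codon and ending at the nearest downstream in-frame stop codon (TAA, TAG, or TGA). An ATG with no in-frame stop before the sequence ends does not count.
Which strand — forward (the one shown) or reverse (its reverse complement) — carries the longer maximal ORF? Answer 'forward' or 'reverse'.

reverse

Reverse complement (5'→3'): ATGGCGACAATGCGTAATCTATGAAGACAGCATGTT
Frame +1: AAC ATG CTG TCT TCA TAG ATT ACG CAT TGT CGC CAT — ATG at 4, stop TAG at 16 → 15 nt.
Frame +2: ACA TGC TGT CTT CAT AGA TTA CGC ATT GTC GCC — no ATG→stop ORF.
Frame +3: CAT GCT GTC TTC ATA GAT TAC GCA TTG TCG CCA — no ATG→stop ORF.
Frame -1: ATG GCG ACA ATG CGT AAT CTA TGA AGA CAG CAT GTT — ATG at 1, stop TGA at 22 → 24 nt; ATG at 10, stop TGA at 22 → 15 nt.
Frame -2: TGG CGA CAA TGC GTA ATC TAT GAA GAC AGC ATG — no ATG→stop ORF.
Frame -3: GGC GAC AAT GCG TAA TCT ATG AAG ACA GCA TGT — no ATG→stop ORF.
Forward-strand max 15 nt; reverse-strand max 24 nt. The reverse strand has the longer ORF.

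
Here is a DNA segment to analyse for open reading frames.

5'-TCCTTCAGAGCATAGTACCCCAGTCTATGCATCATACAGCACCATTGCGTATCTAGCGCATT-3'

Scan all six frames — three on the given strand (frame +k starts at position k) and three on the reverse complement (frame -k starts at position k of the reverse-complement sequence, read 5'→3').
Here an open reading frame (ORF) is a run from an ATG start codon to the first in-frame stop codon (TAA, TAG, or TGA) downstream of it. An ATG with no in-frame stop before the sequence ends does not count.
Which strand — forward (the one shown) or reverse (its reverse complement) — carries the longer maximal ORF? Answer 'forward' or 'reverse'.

Reverse complement (5'→3'): AATGCGCTAGATACGCAATGGTGCTGTATGATGCATAGACTGGGGTACTATGCTCTGAAGGA
Frame +1: TCC TTC AGA GCA TAG TAC CCC AGT CTA TGC ATC ATA CAG CAC CAT TGC GTA TCT AGC GCA — no ATG→stop ORF.
Frame +2: CCT TCA GAG CAT AGT ACC CCA GTC TAT GCA TCA TAC AGC ACC ATT GCG TAT CTA GCG CAT — no ATG→stop ORF.
Frame +3: CTT CAG AGC ATA GTA CCC CAG TCT ATG CAT CAT ACA GCA CCA TTG CGT ATC TAG CGC ATT — ATG at 27, stop TAG at 54 → 30 nt.
Frame -1: AAT GCG CTA GAT ACG CAA TGG TGC TGT ATG ATG CAT AGA CTG GGG TAC TAT GCT CTG AAG — no ATG→stop ORF.
Frame -2: ATG CGC TAG ATA CGC AAT GGT GCT GTA TGA TGC ATA GAC TGG GGT ACT ATG CTC TGA AGG — ATG at 2, stop TAG at 8 → 9 nt; ATG at 50, stop TGA at 56 → 9 nt.
Frame -3: TGC GCT AGA TAC GCA ATG GTG CTG TAT GAT GCA TAG ACT GGG GTA CTA TGC TCT GAA GGA — ATG at 18, stop TAG at 36 → 21 nt.
Forward-strand max 30 nt; reverse-strand max 21 nt. The forward strand has the longer ORF.

forward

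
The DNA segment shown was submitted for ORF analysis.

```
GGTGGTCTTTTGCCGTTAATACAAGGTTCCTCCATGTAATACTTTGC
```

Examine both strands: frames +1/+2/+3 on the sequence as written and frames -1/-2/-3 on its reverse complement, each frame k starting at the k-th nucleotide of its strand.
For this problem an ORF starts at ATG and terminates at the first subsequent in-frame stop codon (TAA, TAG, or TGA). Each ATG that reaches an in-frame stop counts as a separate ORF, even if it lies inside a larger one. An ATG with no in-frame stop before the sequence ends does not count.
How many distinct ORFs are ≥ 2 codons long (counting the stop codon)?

Reverse complement (5'→3'): GCAAAGTATTACATGGAGGAACCTTGTATTAACGGCAAAAGACCACC
Frame +1: GGT GGT CTT TTG CCG TTA ATA CAA GGT TCC TCC ATG TAA TAC TTT — ATG at 34, stop TAA at 37 → 6 nt.
Frame +2: GTG GTC TTT TGC CGT TAA TAC AAG GTT CCT CCA TGT AAT ACT TTG — no ATG→stop ORF.
Frame +3: TGG TCT TTT GCC GTT AAT ACA AGG TTC CTC CAT GTA ATA CTT TGC — no ATG→stop ORF.
Frame -1: GCA AAG TAT TAC ATG GAG GAA CCT TGT ATT AAC GGC AAA AGA CCA — no ATG→stop ORF.
Frame -2: CAA AGT ATT ACA TGG AGG AAC CTT GTA TTA ACG GCA AAA GAC CAC — no ATG→stop ORF.
Frame -3: AAA GTA TTA CAT GGA GGA ACC TTG TAT TAA CGG CAA AAG ACC ACC — no ATG→stop ORF.
ORFs ≥ 2 codons: frame +1 34–39 (2 codons). Count = 1.

1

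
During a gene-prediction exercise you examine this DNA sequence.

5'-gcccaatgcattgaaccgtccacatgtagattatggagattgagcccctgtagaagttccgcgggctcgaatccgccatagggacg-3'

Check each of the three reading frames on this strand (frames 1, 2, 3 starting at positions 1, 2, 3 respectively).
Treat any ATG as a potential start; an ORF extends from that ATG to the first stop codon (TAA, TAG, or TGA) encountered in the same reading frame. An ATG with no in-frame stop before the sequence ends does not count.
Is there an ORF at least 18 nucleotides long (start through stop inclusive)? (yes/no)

Frame 1: GCC CAA TGC ATT GAA CCG TCC ACA TGT AGA TTA TGG AGA TTG AGC CCC TGT AGA AGT TCC GCG GGC TCG AAT CCG CCA TAG GGA — no ATG→stop ORF.
Frame 2: CCC AAT GCA TTG AAC CGT CCA CAT GTA GAT TAT GGA GAT TGA GCC CCT GTA GAA GTT CCG CGG GCT CGA ATC CGC CAT AGG GAC — no ATG→stop ORF.
Frame 3: CCA ATG CAT TGA ACC GTC CAC ATG TAG ATT ATG GAG ATT GAG CCC CTG TAG AAG TTC CGC GGG CTC GAA TCC GCC ATA GGG ACG — ATG at 6, stop TGA at 12 → 9 nt; ATG at 24, stop TAG at 27 → 6 nt; ATG at 33, stop TAG at 51 → 21 nt.
Frame 3 has an ORF of 21 nucleotides (positions 33–53) ≥ 18, so yes.

yes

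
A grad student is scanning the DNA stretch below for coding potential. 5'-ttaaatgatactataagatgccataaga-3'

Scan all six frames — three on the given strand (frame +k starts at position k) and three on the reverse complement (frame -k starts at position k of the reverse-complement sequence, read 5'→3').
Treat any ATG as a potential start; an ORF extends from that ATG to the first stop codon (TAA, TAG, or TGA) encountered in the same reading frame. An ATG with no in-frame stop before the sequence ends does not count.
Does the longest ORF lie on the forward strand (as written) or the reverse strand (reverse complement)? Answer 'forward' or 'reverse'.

reverse

Reverse complement (5'→3'): TCTTATGGCATCTTATAGTATCATTTAA
Frame +1: TTA AAT GAT ACT ATA AGA TGC CAT AAG — no ATG→stop ORF.
Frame +2: TAA ATG ATA CTA TAA GAT GCC ATA AGA — ATG at 5, stop TAA at 14 → 12 nt.
Frame +3: AAA TGA TAC TAT AAG ATG CCA TAA — ATG at 18, stop TAA at 24 → 9 nt.
Frame -1: TCT TAT GGC ATC TTA TAG TAT CAT TTA — no ATG→stop ORF.
Frame -2: CTT ATG GCA TCT TAT AGT ATC ATT TAA — ATG at 5, stop TAA at 26 → 24 nt.
Frame -3: TTA TGG CAT CTT ATA GTA TCA TTT — no ATG→stop ORF.
Forward-strand max 12 nt; reverse-strand max 24 nt. The reverse strand has the longer ORF.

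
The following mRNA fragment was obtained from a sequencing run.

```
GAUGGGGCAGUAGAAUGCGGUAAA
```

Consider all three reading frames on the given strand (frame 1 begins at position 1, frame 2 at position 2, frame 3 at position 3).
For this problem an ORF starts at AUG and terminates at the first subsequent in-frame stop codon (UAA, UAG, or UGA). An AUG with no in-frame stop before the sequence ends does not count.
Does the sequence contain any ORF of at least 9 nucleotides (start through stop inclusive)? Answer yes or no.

Frame 1: GAU GGG GCA GUA GAA UGC GGU AAA — no AUG→stop ORF.
Frame 2: AUG GGG CAG UAG AAU GCG GUA — AUG at 2, stop UAG at 11 → 12 nt.
Frame 3: UGG GGC AGU AGA AUG CGG UAA — AUG at 15, stop UAA at 21 → 9 nt.
Frame 2 has an ORF of 12 nucleotides (positions 2–13) ≥ 9, so yes.

yes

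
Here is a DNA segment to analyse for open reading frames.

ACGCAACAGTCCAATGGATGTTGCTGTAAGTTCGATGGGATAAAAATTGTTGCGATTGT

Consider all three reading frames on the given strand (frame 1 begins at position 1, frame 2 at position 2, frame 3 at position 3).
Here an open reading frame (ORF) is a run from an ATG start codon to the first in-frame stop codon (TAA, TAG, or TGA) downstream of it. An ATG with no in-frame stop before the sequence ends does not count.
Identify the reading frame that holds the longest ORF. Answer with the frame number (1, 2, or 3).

Frame 1: ACG CAA CAG TCC AAT GGA TGT TGC TGT AAG TTC GAT GGG ATA AAA ATT GTT GCG ATT — no ATG→stop ORF.
Frame 2: CGC AAC AGT CCA ATG GAT GTT GCT GTA AGT TCG ATG GGA TAA AAA TTG TTG CGA TTG — ATG at 14, stop TAA at 41 → 30 nt; ATG at 35, stop TAA at 41 → 9 nt.
Frame 3: GCA ACA GTC CAA TGG ATG TTG CTG TAA GTT CGA TGG GAT AAA AAT TGT TGC GAT TGT — ATG at 18, stop TAA at 27 → 12 nt.
Longest ORF is 30 nt in frame 2 (positions 14–43).

2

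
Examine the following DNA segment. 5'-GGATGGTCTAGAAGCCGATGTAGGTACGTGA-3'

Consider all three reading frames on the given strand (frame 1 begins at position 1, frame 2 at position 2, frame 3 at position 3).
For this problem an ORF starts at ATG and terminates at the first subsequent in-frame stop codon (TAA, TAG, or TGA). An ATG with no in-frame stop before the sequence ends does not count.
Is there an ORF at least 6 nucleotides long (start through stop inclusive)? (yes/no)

yes

Frame 1: GGA TGG TCT AGA AGC CGA TGT AGG TAC GTG — no ATG→stop ORF.
Frame 2: GAT GGT CTA GAA GCC GAT GTA GGT ACG TGA — no ATG→stop ORF.
Frame 3: ATG GTC TAG AAG CCG ATG TAG GTA CGT — ATG at 3, stop TAG at 9 → 9 nt; ATG at 18, stop TAG at 21 → 6 nt.
Frame 3 has an ORF of 9 nucleotides (positions 3–11) ≥ 6, so yes.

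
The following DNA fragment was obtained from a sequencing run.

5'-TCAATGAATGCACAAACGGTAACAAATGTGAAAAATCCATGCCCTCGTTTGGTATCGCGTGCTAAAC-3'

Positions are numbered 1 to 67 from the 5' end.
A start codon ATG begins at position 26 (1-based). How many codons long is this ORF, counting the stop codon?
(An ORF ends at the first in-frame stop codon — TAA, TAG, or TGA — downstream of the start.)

Codons from position 26: ATG (26–28), TGA (29–31).
TGA is the first in-frame stop; that's 2 codons including the stop.

2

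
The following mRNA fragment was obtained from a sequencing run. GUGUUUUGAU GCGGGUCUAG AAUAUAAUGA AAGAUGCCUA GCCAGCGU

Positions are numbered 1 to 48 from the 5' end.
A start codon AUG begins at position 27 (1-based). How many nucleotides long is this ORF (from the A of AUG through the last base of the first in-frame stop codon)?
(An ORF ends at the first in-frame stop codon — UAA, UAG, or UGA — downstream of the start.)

Codons from position 27: AUG (27–29), AAA (30–32), GAU (33–35), GCC (36–38), UAG (39–41).
UAG is the first in-frame stop; ORF spans 27–41, 15 nucleotides.

15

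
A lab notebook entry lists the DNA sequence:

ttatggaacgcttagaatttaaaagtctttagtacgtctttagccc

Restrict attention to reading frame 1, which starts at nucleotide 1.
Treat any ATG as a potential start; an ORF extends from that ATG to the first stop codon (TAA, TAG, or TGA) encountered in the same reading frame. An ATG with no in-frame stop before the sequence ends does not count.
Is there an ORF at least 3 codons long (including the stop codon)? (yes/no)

no

Frame 1: TTA TGG AAC GCT TAG AAT TTA AAA GTC TTT AGT ACG TCT TTA GCC — no ATG→stop ORF.
Largest ORF found is 0 codons < 3, so no.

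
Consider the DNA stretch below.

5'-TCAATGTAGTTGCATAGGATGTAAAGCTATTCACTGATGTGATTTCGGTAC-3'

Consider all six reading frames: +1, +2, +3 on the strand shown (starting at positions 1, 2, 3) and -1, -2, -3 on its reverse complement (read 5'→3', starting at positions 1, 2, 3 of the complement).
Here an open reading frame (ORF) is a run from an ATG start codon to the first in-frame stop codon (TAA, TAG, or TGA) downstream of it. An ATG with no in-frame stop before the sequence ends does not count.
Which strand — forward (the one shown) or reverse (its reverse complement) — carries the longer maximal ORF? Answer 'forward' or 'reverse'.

Reverse complement (5'→3'): GTACCGAAATCACATCAGTGAATAGCTTTACATCCTATGCAACTACATTGA
Frame +1: TCA ATG TAG TTG CAT AGG ATG TAA AGC TAT TCA CTG ATG TGA TTT CGG TAC — ATG at 4, stop TAG at 7 → 6 nt; ATG at 19, stop TAA at 22 → 6 nt; ATG at 37, stop TGA at 40 → 6 nt.
Frame +2: CAA TGT AGT TGC ATA GGA TGT AAA GCT ATT CAC TGA TGT GAT TTC GGT — no ATG→stop ORF.
Frame +3: AAT GTA GTT GCA TAG GAT GTA AAG CTA TTC ACT GAT GTG ATT TCG GTA — no ATG→stop ORF.
Frame -1: GTA CCG AAA TCA CAT CAG TGA ATA GCT TTA CAT CCT ATG CAA CTA CAT TGA — ATG at 37, stop TGA at 49 → 15 nt.
Frame -2: TAC CGA AAT CAC ATC AGT GAA TAG CTT TAC ATC CTA TGC AAC TAC ATT — no ATG→stop ORF.
Frame -3: ACC GAA ATC ACA TCA GTG AAT AGC TTT ACA TCC TAT GCA ACT ACA TTG — no ATG→stop ORF.
Forward-strand max 6 nt; reverse-strand max 15 nt. The reverse strand has the longer ORF.

reverse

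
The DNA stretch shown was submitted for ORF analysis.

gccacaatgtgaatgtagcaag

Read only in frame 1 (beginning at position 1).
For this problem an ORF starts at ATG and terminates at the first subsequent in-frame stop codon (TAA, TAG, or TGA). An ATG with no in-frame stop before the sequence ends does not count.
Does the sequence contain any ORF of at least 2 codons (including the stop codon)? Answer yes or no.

yes

Frame 1: GCC ACA ATG TGA ATG TAG CAA — ATG at 7, stop TGA at 10 → 6 nt; ATG at 13, stop TAG at 16 → 6 nt.
Frame 1 has an ORF of 2 codons (positions 7–12) ≥ 2, so yes.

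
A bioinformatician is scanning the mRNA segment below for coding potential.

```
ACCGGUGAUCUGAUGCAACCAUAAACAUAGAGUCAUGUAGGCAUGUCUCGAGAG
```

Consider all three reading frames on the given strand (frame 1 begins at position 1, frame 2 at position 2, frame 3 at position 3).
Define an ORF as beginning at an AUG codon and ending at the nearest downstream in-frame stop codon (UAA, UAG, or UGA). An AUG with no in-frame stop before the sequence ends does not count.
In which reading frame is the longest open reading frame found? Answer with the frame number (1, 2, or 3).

Frame 1: ACC GGU GAU CUG AUG CAA CCA UAA ACA UAG AGU CAU GUA GGC AUG UCU CGA GAG — AUG at 13, stop UAA at 22 → 12 nt.
Frame 2: CCG GUG AUC UGA UGC AAC CAU AAA CAU AGA GUC AUG UAG GCA UGU CUC GAG — AUG at 35, stop UAG at 38 → 6 nt.
Frame 3: CGG UGA UCU GAU GCA ACC AUA AAC AUA GAG UCA UGU AGG CAU GUC UCG AGA — no AUG→stop ORF.
Longest ORF is 12 nt in frame 1 (positions 13–24).

1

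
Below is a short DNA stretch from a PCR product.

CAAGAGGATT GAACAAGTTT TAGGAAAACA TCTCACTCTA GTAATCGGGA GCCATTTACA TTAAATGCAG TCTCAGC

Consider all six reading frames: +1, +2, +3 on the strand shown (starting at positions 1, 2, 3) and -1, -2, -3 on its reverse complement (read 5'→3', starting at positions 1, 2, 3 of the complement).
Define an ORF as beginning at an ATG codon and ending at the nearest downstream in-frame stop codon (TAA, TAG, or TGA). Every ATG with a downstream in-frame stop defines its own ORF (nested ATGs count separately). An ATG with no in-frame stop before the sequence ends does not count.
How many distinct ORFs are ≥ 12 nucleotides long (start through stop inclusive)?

2

Reverse complement (5'→3'): GCTGAGACTGCATTTAATGTAAATGGCTCCCGATTACTAGAGTGAGATGTTTTCCTAAAACTTGTTCAATCCTCTTG
Frame +1: CAA GAG GAT TGA ACA AGT TTT AGG AAA ACA TCT CAC TCT AGT AAT CGG GAG CCA TTT ACA TTA AAT GCA GTC TCA — no ATG→stop ORF.
Frame +2: AAG AGG ATT GAA CAA GTT TTA GGA AAA CAT CTC ACT CTA GTA ATC GGG AGC CAT TTA CAT TAA ATG CAG TCT CAG — no ATG→stop ORF.
Frame +3: AGA GGA TTG AAC AAG TTT TAG GAA AAC ATC TCA CTC TAG TAA TCG GGA GCC ATT TAC ATT AAA TGC AGT CTC AGC — no ATG→stop ORF.
Frame -1: GCT GAG ACT GCA TTT AAT GTA AAT GGC TCC CGA TTA CTA GAG TGA GAT GTT TTC CTA AAA CTT GTT CAA TCC TCT — no ATG→stop ORF.
Frame -2: CTG AGA CTG CAT TTA ATG TAA ATG GCT CCC GAT TAC TAG AGT GAG ATG TTT TCC TAA AAC TTG TTC AAT CCT CTT — ATG at 17, stop TAA at 20 → 6 nt; ATG at 23, stop TAG at 38 → 18 nt; ATG at 47, stop TAA at 56 → 12 nt.
Frame -3: TGA GAC TGC ATT TAA TGT AAA TGG CTC CCG ATT ACT AGA GTG AGA TGT TTT CCT AAA ACT TGT TCA ATC CTC TTG — no ATG→stop ORF.
ORFs ≥ 12 nucleotides: frame -2 23–40 (18 nucleotides), frame -2 47–58 (12 nucleotides). Count = 2.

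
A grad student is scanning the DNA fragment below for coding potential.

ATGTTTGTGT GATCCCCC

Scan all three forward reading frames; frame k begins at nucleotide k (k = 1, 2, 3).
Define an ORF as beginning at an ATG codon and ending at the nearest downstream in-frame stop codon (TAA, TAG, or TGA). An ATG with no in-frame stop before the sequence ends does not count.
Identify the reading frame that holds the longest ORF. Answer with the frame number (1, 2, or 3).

Frame 1: ATG TTT GTG TGA TCC CCC — ATG at 1, stop TGA at 10 → 12 nt.
Frame 2: TGT TTG TGT GAT CCC — no ATG→stop ORF.
Frame 3: GTT TGT GTG ATC CCC — no ATG→stop ORF.
Longest ORF is 12 nt in frame 1 (positions 1–12).

1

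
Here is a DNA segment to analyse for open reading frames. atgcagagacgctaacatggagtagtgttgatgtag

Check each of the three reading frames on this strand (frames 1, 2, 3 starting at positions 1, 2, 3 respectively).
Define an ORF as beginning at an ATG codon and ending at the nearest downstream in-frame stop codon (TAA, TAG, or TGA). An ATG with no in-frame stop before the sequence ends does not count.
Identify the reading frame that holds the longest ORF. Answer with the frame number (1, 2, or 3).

Frame 1: ATG CAG AGA CGC TAA CAT GGA GTA GTG TTG ATG TAG — ATG at 1, stop TAA at 13 → 15 nt; ATG at 31, stop TAG at 34 → 6 nt.
Frame 2: TGC AGA GAC GCT AAC ATG GAG TAG TGT TGA TGT — ATG at 17, stop TAG at 23 → 9 nt.
Frame 3: GCA GAG ACG CTA ACA TGG AGT AGT GTT GAT GTA — no ATG→stop ORF.
Longest ORF is 15 nt in frame 1 (positions 1–15).

1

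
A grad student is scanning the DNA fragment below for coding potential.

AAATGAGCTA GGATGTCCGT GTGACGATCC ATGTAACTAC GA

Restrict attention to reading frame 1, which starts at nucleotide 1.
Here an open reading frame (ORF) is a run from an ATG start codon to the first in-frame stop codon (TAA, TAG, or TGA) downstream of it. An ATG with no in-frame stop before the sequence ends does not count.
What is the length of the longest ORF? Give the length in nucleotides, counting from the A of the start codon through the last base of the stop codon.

12

Frame 1: AAA TGA GCT AGG ATG TCC GTG TGA CGA TCC ATG TAA CTA CGA — ATG at 13, stop TGA at 22 → 12 nt; ATG at 31, stop TAA at 34 → 6 nt.
Longest: frame 1, positions 13–24, 12 nt = 4 codons = 3 aa. → 12 nucleotides.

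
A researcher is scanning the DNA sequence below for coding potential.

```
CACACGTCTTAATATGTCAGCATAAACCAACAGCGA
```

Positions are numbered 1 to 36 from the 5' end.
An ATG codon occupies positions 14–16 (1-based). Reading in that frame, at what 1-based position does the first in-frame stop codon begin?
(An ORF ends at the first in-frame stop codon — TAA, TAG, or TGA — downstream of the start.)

23

Codons from position 14: ATG (14–16), TCA (17–19), GCA (20–22), TAA (23–25).
TAA is a stop codon; it begins at position 23.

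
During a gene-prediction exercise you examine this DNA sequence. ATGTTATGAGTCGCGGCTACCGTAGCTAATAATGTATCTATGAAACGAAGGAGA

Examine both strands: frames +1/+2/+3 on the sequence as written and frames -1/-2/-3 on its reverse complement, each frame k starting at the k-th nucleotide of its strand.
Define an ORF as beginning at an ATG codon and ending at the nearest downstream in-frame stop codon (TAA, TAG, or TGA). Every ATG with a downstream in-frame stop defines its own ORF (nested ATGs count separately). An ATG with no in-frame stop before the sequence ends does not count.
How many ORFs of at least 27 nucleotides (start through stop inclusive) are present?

0

Reverse complement (5'→3'): TCTCCTTCGTTTCATAGATACATTATTAGCTACGGTAGCCGCGACTCATAACAT
Frame +1: ATG TTA TGA GTC GCG GCT ACC GTA GCT AAT AAT GTA TCT ATG AAA CGA AGG AGA — ATG at 1, stop TGA at 7 → 9 nt.
Frame +2: TGT TAT GAG TCG CGG CTA CCG TAG CTA ATA ATG TAT CTA TGA AAC GAA GGA — ATG at 32, stop TGA at 41 → 12 nt.
Frame +3: GTT ATG AGT CGC GGC TAC CGT AGC TAA TAA TGT ATC TAT GAA ACG AAG GAG — ATG at 6, stop TAA at 27 → 24 nt.
Frame -1: TCT CCT TCG TTT CAT AGA TAC ATT ATT AGC TAC GGT AGC CGC GAC TCA TAA CAT — no ATG→stop ORF.
Frame -2: CTC CTT CGT TTC ATA GAT ACA TTA TTA GCT ACG GTA GCC GCG ACT CAT AAC — no ATG→stop ORF.
Frame -3: TCC TTC GTT TCA TAG ATA CAT TAT TAG CTA CGG TAG CCG CGA CTC ATA ACA — no ATG→stop ORF.
No ORF reaches 27 nucleotides. Count = 0.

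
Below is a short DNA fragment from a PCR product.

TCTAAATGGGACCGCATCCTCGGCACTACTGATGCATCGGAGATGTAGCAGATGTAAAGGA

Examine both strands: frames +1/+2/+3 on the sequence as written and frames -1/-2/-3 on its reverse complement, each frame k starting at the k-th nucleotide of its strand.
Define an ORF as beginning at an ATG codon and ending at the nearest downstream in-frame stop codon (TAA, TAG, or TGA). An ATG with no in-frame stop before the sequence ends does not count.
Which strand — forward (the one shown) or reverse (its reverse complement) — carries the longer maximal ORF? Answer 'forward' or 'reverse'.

Reverse complement (5'→3'): TCCTTTACATCTGCTACATCTCCGATGCATCAGTAGTGCCGAGGATGCGGTCCCATTTAGA
Frame +1: TCT AAA TGG GAC CGC ATC CTC GGC ACT ACT GAT GCA TCG GAG ATG TAG CAG ATG TAA AGG — ATG at 43, stop TAG at 46 → 6 nt; ATG at 52, stop TAA at 55 → 6 nt.
Frame +2: CTA AAT GGG ACC GCA TCC TCG GCA CTA CTG ATG CAT CGG AGA TGT AGC AGA TGT AAA GGA — no ATG→stop ORF.
Frame +3: TAA ATG GGA CCG CAT CCT CGG CAC TAC TGA TGC ATC GGA GAT GTA GCA GAT GTA AAG — ATG at 6, stop TGA at 30 → 27 nt.
Frame -1: TCC TTT ACA TCT GCT ACA TCT CCG ATG CAT CAG TAG TGC CGA GGA TGC GGT CCC ATT TAG — ATG at 25, stop TAG at 34 → 12 nt.
Frame -2: CCT TTA CAT CTG CTA CAT CTC CGA TGC ATC AGT AGT GCC GAG GAT GCG GTC CCA TTT AGA — no ATG→stop ORF.
Frame -3: CTT TAC ATC TGC TAC ATC TCC GAT GCA TCA GTA GTG CCG AGG ATG CGG TCC CAT TTA — no ATG→stop ORF.
Forward-strand max 27 nt; reverse-strand max 12 nt. The forward strand has the longer ORF.

forward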